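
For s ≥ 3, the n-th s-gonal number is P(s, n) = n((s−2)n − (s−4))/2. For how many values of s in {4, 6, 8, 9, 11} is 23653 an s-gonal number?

1

s = 4: P(4, 153) = 23409 and P(4, 154) = 23716; 23653 is not s-gonal.
s = 6: P(6, 109) = 23653. ✓
s = 8: P(8, 89) = 23585 and P(8, 90) = 24120; 23653 is not s-gonal.
s = 9: P(9, 82) = 23329 and P(9, 83) = 23904; 23653 is not s-gonal.
s = 11: P(11, 72) = 23076 and P(11, 73) = 23725; 23653 is not s-gonal.
Hits: s ∈ {6} → 1.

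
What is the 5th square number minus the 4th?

9

n² − (n−1)² = 2n − 1, so 5² − 4² = 2·5 − 1 = 9.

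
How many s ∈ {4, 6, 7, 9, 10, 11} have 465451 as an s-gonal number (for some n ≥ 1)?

1

s = 4: P(4, 682) = 465124 and P(4, 683) = 466489; 465451 is not s-gonal.
s = 6: P(6, 482) = 464166 and P(6, 483) = 466095; 465451 is not s-gonal.
s = 7: P(7, 431) = 463756 and P(7, 432) = 465912; 465451 is not s-gonal.
s = 9: P(9, 365) = 465375 and P(9, 366) = 467931; 465451 is not s-gonal.
s = 10: P(10, 341) = 464101 and P(10, 342) = 466830; 465451 is not s-gonal.
s = 11: P(11, 322) = 465451. ✓
Hits: s ∈ {11} → 1.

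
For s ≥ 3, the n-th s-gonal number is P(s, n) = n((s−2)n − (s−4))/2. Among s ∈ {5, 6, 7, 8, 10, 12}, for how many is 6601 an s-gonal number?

s = 5: P(5, 66) = 6501 and P(5, 67) = 6700; 6601 is not s-gonal.
s = 6: P(6, 57) = 6441 and P(6, 58) = 6670; 6601 is not s-gonal.
s = 7: P(7, 51) = 6426 and P(7, 52) = 6682; 6601 is not s-gonal.
s = 8: P(8, 47) = 6533 and P(8, 48) = 6816; 6601 is not s-gonal.
s = 10: P(10, 41) = 6601. ✓
s = 12: P(12, 36) = 6336 and P(12, 37) = 6697; 6601 is not s-gonal.
Hits: s ∈ {10} → 1.

1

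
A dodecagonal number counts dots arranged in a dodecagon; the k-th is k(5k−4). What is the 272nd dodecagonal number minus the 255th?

44727

272·(5·272 − 4) = 368832 and 255·(5·255 − 4) = 324105.
Difference: 368832 − 324105 = 44727.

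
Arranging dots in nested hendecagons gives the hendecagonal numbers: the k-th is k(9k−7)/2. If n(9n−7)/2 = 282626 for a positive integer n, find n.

Set n(9n−7)/2 = 282626, giving 9n² − 7n − 565252 = 0.
So n = (7 + 4511) / 18 = 4518/18 = 251.

251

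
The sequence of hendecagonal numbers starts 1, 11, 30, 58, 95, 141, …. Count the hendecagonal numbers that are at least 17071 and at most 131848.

110

The n-th hendecagonal number is n(9n−7)/2.
Smallest index with value ≥ 17071: n = 62 (giving 17081).
Largest index with value ≤ 131848: n = 171 (giving 130986).
Indices 62 through 171: 110 terms.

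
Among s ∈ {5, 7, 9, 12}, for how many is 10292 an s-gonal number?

1

s = 5: P(5, 83) = 10292. ✓
s = 7: P(7, 64) = 10144 and P(7, 65) = 10465; 10292 is not s-gonal.
s = 9: P(9, 54) = 10071 and P(9, 55) = 10450; 10292 is not s-gonal.
s = 12: P(12, 45) = 9945 and P(12, 46) = 10396; 10292 is not s-gonal.
Hits: s ∈ {5} → 1.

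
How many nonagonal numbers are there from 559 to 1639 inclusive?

10

The n-th nonagonal number is n(7n−5)/2.
Smallest index with value ≥ 559: n = 13 (giving 559).
Largest index with value ≤ 1639: n = 22 (giving 1639).
Indices 13 through 22: 10 terms.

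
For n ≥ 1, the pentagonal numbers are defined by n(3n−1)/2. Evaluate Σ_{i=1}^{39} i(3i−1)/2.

30420

Σ i(3i−1)/2 = (3Σi² − Σi) / 2 over i = 1..39.
Σi = 780 and Σi² = 20540.
(3·20540 − 1·780) / 2 = 60840/2 = 30420.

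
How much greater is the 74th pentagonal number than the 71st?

74·(3·74 − 1)/2 = 8177 and 71·(3·71 − 1)/2 = 7526.
Difference: 8177 − 7526 = 651.

651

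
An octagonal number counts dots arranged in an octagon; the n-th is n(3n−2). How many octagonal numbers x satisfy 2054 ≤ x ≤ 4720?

14

The n-th octagonal number is n(3n−2).
Smallest index with value ≥ 2054: n = 27 (giving 2133).
Largest index with value ≤ 4720: n = 40 (giving 4720).
Indices 27 through 40: 14 terms.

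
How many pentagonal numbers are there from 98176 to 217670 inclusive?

126

The n-th pentagonal number is n(3n−1)/2.
Smallest index with value ≥ 98176: n = 256 (giving 98176).
Largest index with value ≤ 217670: n = 381 (giving 217551).
Indices 256 through 381: 126 terms.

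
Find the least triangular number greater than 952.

990

Solve n(n+1)/2 > 952 for integer n.
The largest n with value ≤ 952 is 43 (since 946 ≤ 952 < 990), so the first above is n = 44, value 990.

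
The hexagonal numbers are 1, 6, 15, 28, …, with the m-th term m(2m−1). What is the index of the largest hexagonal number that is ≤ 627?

Solve n(2n−1) ≤ 627 for integer n.
n = 17 gives 561 ≤ 627, while n = 18 gives 630 > 627; so the answer is index 17.

17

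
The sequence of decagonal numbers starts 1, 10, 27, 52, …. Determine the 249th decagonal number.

The 249th decagonal number is n(4n−3) with n = 249.
249·(4·249 − 3) = 249·993 = 247257.

247257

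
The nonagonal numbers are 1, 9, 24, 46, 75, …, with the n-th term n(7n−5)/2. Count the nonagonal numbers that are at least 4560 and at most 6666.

8

The n-th nonagonal number is n(7n−5)/2.
Smallest index with value ≥ 4560: n = 37 (giving 4699).
Largest index with value ≤ 6666: n = 44 (giving 6666).
Indices 37 through 44: 8 terms.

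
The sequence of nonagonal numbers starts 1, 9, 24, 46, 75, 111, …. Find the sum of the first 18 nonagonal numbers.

6954

Σ i(7i−5)/2 = (7Σi² − 5Σi) / 2 over i = 1..18.
Σi = 171 and Σi² = 2109.
(7·2109 − 5·171) / 2 = 13908/2 = 6954.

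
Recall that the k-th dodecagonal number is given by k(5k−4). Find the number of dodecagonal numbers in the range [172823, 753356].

The n-th dodecagonal number is n(5n−4).
Smallest index with value ≥ 172823: n = 187 (giving 174097).
Largest index with value ≤ 753356: n = 388 (giving 751168).
Indices 187 through 388: 202 terms.

202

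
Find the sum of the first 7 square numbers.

Σ_{i=1}^{7} i² = 7·8·15/6 = 140.

140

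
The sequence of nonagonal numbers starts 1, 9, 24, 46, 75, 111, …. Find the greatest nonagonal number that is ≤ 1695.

Solve n(7n−5)/2 ≤ 1695 for integer n.
n = 22 gives 1639 ≤ 1695, while n = 23 gives 1794 > 1695; so the answer is 1639.

1639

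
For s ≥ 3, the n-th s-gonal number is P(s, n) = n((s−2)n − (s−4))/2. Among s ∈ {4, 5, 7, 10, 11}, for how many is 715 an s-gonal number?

2

s = 4: P(4, 26) = 676 and P(4, 27) = 729; 715 is not s-gonal.
s = 5: P(5, 22) = 715. ✓
s = 7: P(7, 17) = 697 and P(7, 18) = 783; 715 is not s-gonal.
s = 10: P(10, 13) = 637 and P(10, 14) = 742; 715 is not s-gonal.
s = 11: P(11, 13) = 715. ✓
Hits: s ∈ {5, 11} → 2.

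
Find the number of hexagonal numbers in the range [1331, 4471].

The n-th hexagonal number is n(2n−1).
Smallest index with value ≥ 1331: n = 27 (giving 1431).
Largest index with value ≤ 4471: n = 47 (giving 4371).
Indices 27 through 47: 21 terms.

21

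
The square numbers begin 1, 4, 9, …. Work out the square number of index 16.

256

The 16th square number is n² with n = 16.
16² = 256.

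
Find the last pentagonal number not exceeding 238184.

237407

Solve n(3n−1)/2 ≤ 238184 for integer n.
n = 398 gives 237407 ≤ 238184, while n = 399 gives 238602 > 238184; so the answer is 237407.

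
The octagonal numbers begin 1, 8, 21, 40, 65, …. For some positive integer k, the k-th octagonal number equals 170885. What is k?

Set n(3n−2) = 170885, giving 3n² − 2n − 170885 = 0.
The discriminant is 4 + 12·170885 = 2050624, and √2050624 = 1432.
So n = (2 + 1432) / 6 = 1434/6 = 239.

239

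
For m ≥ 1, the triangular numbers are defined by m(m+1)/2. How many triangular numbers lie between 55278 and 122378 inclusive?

163

The n-th triangular number is n(n+1)/2.
Smallest index with value ≥ 55278: n = 332 (giving 55278).
Largest index with value ≤ 122378: n = 494 (giving 122265).
Indices 332 through 494: 163 terms.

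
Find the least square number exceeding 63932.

Solve n² > 63932 for integer n.
The largest n with value ≤ 63932 is 252 (since 63504 ≤ 63932 < 64009), so the first above is n = 253, value 64009.

64009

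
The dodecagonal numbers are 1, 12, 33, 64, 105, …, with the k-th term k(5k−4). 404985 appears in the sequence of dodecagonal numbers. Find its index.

Set n(5n−4) = 404985, giving 5n² − 4n − 404985 = 0.
So n = (4 + 2846) / 10 = 2850/10 = 285.
Check: 285·(5·285 − 4) = 404985. ✓

285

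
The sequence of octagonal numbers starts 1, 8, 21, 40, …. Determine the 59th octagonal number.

The 59th octagonal number is n(3n−2) with n = 59.
59·(3·59 − 2) = 59·175 = 10325.

10325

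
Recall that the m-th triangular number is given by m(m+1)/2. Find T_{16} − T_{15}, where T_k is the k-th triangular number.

Consecutive triangular numbers differ by n: T_{16} − T_{15} = 16.

16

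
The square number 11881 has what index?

We need n² = 11881, so n = √11881 = 109.

109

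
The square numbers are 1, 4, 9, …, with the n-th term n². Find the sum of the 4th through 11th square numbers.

Σ_{i=4}^{11} i² = 506 − 14 = 492.

492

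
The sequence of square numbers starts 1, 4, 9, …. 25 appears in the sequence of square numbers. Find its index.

We need n² = 25, so n = √25 = 5.
Check: 5² = 25. ✓

5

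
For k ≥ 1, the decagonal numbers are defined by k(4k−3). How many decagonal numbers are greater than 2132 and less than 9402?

The n-th decagonal number is n(4n−3).
Smallest index with value > 2132: n = 24 (giving 2232).
Largest index with value < 9402: n = 48 (giving 9072).
Indices 24 through 48: 25 terms.

25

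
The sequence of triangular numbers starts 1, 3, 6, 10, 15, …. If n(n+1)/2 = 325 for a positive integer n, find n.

25

Set n(n+1)/2 = 325, giving n² + n − 650 = 0.
The discriminant is 1 + 8·325 = 2601, and √2601 = 51.
So n = (-1 + 51) / 2 = 50/2 = 25.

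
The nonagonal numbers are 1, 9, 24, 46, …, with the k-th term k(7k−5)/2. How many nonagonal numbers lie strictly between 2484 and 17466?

43

The n-th nonagonal number is n(7n−5)/2.
Smallest index with value > 2484: n = 28 (giving 2674).
Largest index with value < 17466: n = 70 (giving 16975).
Indices 28 through 70: 43 terms.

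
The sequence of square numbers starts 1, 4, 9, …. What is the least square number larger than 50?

Solve n² > 50 for integer n.
The largest n with value ≤ 50 is 7 (since 49 ≤ 50 < 64), so the first above is n = 8, value 64.

64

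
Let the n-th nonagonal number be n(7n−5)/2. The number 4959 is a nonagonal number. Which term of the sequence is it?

Set n(7n−5)/2 = 4959, giving 7n² − 5n − 9918 = 0.
The discriminant is 25 + 56·4959 = 277729, and √277729 = 527.
So n = (5 + 527) / 14 = 532/14 = 38.
Check: 38·(7·38 − 5)/2 = 4959. ✓

38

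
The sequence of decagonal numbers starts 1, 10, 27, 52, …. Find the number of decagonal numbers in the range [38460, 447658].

236

The n-th decagonal number is n(4n−3).
Smallest index with value ≥ 38460: n = 99 (giving 38907).
Largest index with value ≤ 447658: n = 334 (giving 445222).
Indices 99 through 334: 236 terms.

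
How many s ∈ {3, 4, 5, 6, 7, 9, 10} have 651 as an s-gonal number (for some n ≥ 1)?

2

s = 3: P(3, 35) = 630 and P(3, 36) = 666; 651 is not s-gonal.
s = 4: P(4, 25) = 625 and P(4, 26) = 676; 651 is not s-gonal.
s = 5: P(5, 21) = 651. ✓
s = 6: P(6, 18) = 630 and P(6, 19) = 703; 651 is not s-gonal.
s = 7: P(7, 16) = 616 and P(7, 17) = 697; 651 is not s-gonal.
s = 9: P(9, 14) = 651. ✓
s = 10: P(10, 13) = 637 and P(10, 14) = 742; 651 is not s-gonal.
Hits: s ∈ {5, 9} → 2.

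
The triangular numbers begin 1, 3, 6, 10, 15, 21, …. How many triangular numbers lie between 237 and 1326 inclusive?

30

The n-th triangular number is n(n+1)/2.
Smallest index with value ≥ 237: n = 22 (giving 253).
Largest index with value ≤ 1326: n = 51 (giving 1326).
Indices 22 through 51: 30 terms.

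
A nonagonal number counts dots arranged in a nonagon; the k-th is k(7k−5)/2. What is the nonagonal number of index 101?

101·(7·101 − 5)/2 = 101·702/2 = 101·351 = 35451.

35451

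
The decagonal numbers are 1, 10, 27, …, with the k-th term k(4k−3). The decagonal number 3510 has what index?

30

Set n(4n−3) = 3510, giving 4n² − 3n − 3510 = 0.
The discriminant is 9 + 16·3510 = 56169, and √56169 = 237.
So n = (3 + 237) / 8 = 240/8 = 30.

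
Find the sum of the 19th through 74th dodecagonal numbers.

668164

Σ i(5i−4) = 5Σi² − 4Σi over i = 19..74.
Σi = 2775 − 171 = 2604 and Σi² = 137825 − 2109 = 135716.
5·135716 − 4·2604 = 668164.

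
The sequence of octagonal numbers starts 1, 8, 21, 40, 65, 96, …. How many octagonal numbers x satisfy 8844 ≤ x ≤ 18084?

23

The n-th octagonal number is n(3n−2).
Smallest index with value ≥ 8844: n = 55 (giving 8965).
Largest index with value ≤ 18084: n = 77 (giving 17633).
Indices 55 through 77: 23 terms.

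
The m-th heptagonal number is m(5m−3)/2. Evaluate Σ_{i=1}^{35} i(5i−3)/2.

Σ i(5i−3)/2 = (5Σi² − 3Σi) / 2 over i = 1..35.
Σi = 630 and Σi² = 14910.
(5·14910 − 3·630) / 2 = 72660/2 = 36330.

36330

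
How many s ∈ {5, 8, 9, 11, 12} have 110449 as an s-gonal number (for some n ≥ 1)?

s = 5: P(5, 271) = 110026 and P(5, 272) = 110840; 110449 is not s-gonal.
s = 8: P(8, 192) = 110208 and P(8, 193) = 111361; 110449 is not s-gonal.
s = 9: P(9, 178) = 110449. ✓
s = 11: P(11, 157) = 110371 and P(11, 158) = 111785; 110449 is not s-gonal.
s = 12: P(12, 149) = 110409 and P(12, 150) = 111900; 110449 is not s-gonal.
Hits: s ∈ {9} → 1.

1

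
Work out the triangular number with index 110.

The 110th triangular number is n(n+1)/2 with n = 110.
110·111/2 = 12210/2 = 6105.

6105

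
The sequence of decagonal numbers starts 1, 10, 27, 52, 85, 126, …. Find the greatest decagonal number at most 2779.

2626

Solve n(4n−3) ≤ 2779 for integer n.
n = 26 gives 2626 ≤ 2779, while n = 27 gives 2835 > 2779; so the answer is 2626.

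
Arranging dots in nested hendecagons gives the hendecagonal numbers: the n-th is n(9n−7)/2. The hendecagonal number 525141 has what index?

Set n(9n−7)/2 = 525141, giving 9n² − 7n − 1050282 = 0.
The discriminant is 49 + 72·525141 = 37810201, and √37810201 = 6149.
So n = (7 + 6149) / 18 = 6156/18 = 342.
Check: 342·(9·342 − 7)/2 = 525141. ✓

342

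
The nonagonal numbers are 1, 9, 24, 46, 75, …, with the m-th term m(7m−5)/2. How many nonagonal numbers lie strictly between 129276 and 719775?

The n-th nonagonal number is n(7n−5)/2.
Smallest index with value > 129276: n = 193 (giving 129889).
Largest index with value < 719775: n = 453 (giving 717099).
Indices 193 through 453: 261 terms.

261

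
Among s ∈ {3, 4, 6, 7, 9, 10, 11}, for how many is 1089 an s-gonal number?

2

s = 3: P(3, 46) = 1081 and P(3, 47) = 1128; 1089 is not s-gonal.
s = 4: P(4, 33) = 1089. ✓
s = 6: P(6, 23) = 1035 and P(6, 24) = 1128; 1089 is not s-gonal.
s = 7: P(7, 21) = 1071 and P(7, 22) = 1177; 1089 is not s-gonal.
s = 9: P(9, 18) = 1089. ✓
s = 10: P(10, 16) = 976 and P(10, 17) = 1105; 1089 is not s-gonal.
s = 11: P(11, 15) = 960 and P(11, 16) = 1096; 1089 is not s-gonal.
Hits: s ∈ {4, 9} → 2.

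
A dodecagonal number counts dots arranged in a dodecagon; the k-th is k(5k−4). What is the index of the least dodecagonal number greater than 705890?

377

Solve n(5n−4) > 705890 for integer n.
The largest n with value ≤ 705890 is 376 (since 705376 ≤ 705890 < 709137), so the first above is n = 377, value 709137.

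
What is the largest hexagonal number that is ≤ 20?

15

Solve n(2n−1) ≤ 20 for integer n.
n = 3 gives 15 ≤ 20, while n = 4 gives 28 > 20; so the answer is 15.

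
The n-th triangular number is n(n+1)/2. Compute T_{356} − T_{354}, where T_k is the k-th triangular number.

711

356·357/2 = 63546 and 354·355/2 = 62835.
Difference: 63546 − 62835 = 711.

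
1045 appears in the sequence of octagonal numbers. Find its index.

19

Set n(3n−2) = 1045, giving 3n² − 2n − 1045 = 0.
So n = (2 + 112) / 6 = 114/6 = 19.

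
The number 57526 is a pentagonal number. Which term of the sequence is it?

196

Set n(3n−1)/2 = 57526, giving 3n² − n − 115052 = 0.
The discriminant is 1 + 24·57526 = 1380625, and √1380625 = 1175.
So n = (1 + 1175) / 6 = 1176/6 = 196.
Check: 196·(3·196 − 1)/2 = 57526. ✓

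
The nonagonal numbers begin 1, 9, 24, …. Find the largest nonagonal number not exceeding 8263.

Solve n(7n−5)/2 ≤ 8263 for integer n.
n = 48 gives 7944 ≤ 8263, while n = 49 gives 8281 > 8263; so the answer is 7944.

7944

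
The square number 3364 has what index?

58

We need n² = 3364, so n = √3364 = 58.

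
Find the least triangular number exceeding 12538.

Solve n(n+1)/2 > 12538 for integer n.
The largest n with value ≤ 12538 is 157 (since 12403 ≤ 12538 < 12561), so the first above is n = 158, value 12561.

12561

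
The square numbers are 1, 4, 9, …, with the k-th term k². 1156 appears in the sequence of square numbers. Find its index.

We need n² = 1156, so n = √1156 = 34.
Check: 34² = 1156. ✓

34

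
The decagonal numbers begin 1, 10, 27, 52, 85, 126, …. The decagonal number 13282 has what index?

Set n(4n−3) = 13282, giving 4n² − 3n − 13282 = 0.
The discriminant is 9 + 16·13282 = 212521, and √212521 = 461.
So n = (3 + 461) / 8 = 464/8 = 58.

58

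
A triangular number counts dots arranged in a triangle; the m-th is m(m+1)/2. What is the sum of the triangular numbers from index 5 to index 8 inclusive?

Σ i(i+1)/2 = (Σi² + Σi) / 2 over i = 5..8.
Σi = 36 − 10 = 26 and Σi² = 204 − 30 = 174.
(1·174 + 1·26) / 2 = 200/2 = 100.

100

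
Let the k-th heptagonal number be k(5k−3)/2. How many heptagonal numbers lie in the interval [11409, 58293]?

86

The n-th heptagonal number is n(5n−3)/2.
Smallest index with value ≥ 11409: n = 68 (giving 11458).
Largest index with value ≤ 58293: n = 153 (giving 58293).
Indices 68 through 153: 86 terms.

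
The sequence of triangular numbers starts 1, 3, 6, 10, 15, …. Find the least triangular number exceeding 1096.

1128

Solve n(n+1)/2 > 1096 for integer n.
The largest n with value ≤ 1096 is 46 (since 1081 ≤ 1096 < 1128), so the first above is n = 47, value 1128.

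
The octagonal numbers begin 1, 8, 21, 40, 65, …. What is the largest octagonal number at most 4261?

Solve n(3n−2) ≤ 4261 for integer n.
n = 38 gives 4256 ≤ 4261, while n = 39 gives 4485 > 4261; so the answer is 4256.

4256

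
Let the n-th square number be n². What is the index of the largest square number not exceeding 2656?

Solve n² ≤ 2656 for integer n.
n = 51 gives 2601 ≤ 2656, while n = 52 gives 2704 > 2656; so the answer is index 51.

51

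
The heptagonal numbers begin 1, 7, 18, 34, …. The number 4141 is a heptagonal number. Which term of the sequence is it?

41

Set n(5n−3)/2 = 4141, giving 5n² − 3n − 8282 = 0.
So n = (3 + 407) / 10 = 410/10 = 41.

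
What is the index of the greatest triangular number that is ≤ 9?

3

Solve n(n+1)/2 ≤ 9 for integer n.
n = 3 gives 6 ≤ 9, while n = 4 gives 10 > 9; so the answer is index 3.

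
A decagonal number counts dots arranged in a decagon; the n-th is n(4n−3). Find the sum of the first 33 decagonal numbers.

Σ i(4i−3) = 4Σi² − 3Σi over i = 1..33.
Σi = 561 and Σi² = 12529.
4·12529 − 3·561 = 48433.

48433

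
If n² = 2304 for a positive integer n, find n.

48

We need n² = 2304, so n = √2304 = 48.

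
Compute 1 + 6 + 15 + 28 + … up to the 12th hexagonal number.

1222

Σ i(2i−1) = 2Σi² − Σi over i = 1..12.
Σi = 78 and Σi² = 650.
2·650 − 1·78 = 1222.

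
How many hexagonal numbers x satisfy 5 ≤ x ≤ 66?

5

The n-th hexagonal number is n(2n−1).
Smallest index with value ≥ 5: n = 2 (giving 6).
Largest index with value ≤ 66: n = 6 (giving 66).
Indices 2 through 6: 5 terms.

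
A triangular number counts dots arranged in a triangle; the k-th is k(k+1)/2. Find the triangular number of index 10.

The 10th triangular number is n(n+1)/2 with n = 10.
10·11/2 = 110/2 = 55.

55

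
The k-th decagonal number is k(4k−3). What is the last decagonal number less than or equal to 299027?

297297

Solve n(4n−3) ≤ 299027 for integer n.
n = 273 gives 297297 ≤ 299027, while n = 274 gives 299482 > 299027; so the answer is 297297.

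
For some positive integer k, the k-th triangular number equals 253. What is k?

Set n(n+1)/2 = 253, giving n² + n − 506 = 0.
The discriminant is 1 + 8·253 = 2025, and √2025 = 45.
So n = (-1 + 45) / 2 = 44/2 = 22.
Check: 22·23/2 = 253. ✓

22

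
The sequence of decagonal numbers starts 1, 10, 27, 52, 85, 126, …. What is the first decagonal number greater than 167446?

Solve n(4n−3) > 167446 for integer n.
The largest n with value ≤ 167446 is 204 (since 165852 ≤ 167446 < 167485), so the first above is n = 205, value 167485.

167485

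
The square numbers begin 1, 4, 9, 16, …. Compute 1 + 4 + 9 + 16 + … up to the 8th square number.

204

Σ_{i=1}^{8} i² = 8·9·17/6 = 204.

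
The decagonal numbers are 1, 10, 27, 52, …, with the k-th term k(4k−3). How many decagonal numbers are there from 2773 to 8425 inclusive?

20

The n-th decagonal number is n(4n−3).
Smallest index with value ≥ 2773: n = 27 (giving 2835).
Largest index with value ≤ 8425: n = 46 (giving 8326).
Indices 27 through 46: 20 terms.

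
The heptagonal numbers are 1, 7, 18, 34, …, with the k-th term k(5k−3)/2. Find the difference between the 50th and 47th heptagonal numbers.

50·(5·50 − 3)/2 = 6175 and 47·(5·47 − 3)/2 = 5452.
Difference: 6175 − 5452 = 723.

723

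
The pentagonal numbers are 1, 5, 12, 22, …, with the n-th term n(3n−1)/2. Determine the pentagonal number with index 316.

316·(3·316 − 1)/2 = 316·947/2 = 149626.

149626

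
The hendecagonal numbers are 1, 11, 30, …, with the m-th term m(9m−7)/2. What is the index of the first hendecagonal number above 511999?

Solve n(9n−7)/2 > 511999 for integer n.
The largest n with value ≤ 511999 is 337 (since 509881 ≤ 511999 < 512915), so the first above is n = 338, value 512915.

338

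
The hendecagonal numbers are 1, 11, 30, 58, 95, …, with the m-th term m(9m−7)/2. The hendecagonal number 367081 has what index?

Set n(9n−7)/2 = 367081, giving 9n² − 7n − 734162 = 0.
The discriminant is 49 + 72·367081 = 26429881, and √26429881 = 5141.
So n = (7 + 5141) / 18 = 5148/18 = 286.
Check: 286·(9·286 − 7)/2 = 367081. ✓

286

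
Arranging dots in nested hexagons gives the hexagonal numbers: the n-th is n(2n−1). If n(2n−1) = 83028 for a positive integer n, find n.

Set n(2n−1) = 83028, giving 2n² − n − 83028 = 0.
The discriminant is 1 + 8·83028 = 664225, and √664225 = 815.
So n = (1 + 815) / 4 = 816/4 = 204.

204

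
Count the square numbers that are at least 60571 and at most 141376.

130

The n-th square number is n².
Smallest index with value ≥ 60571: n = 247 (giving 61009).
Largest index with value ≤ 141376: n = 376 (giving 141376).
Indices 247 through 376: 130 terms.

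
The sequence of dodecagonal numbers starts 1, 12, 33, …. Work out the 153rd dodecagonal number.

116433

The 153rd dodecagonal number is n(5n−4) with n = 153.
153·(5·153 − 4) = 153·761 = 116433.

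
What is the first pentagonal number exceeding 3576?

Solve n(3n−1)/2 > 3576 for integer n.
The largest n with value ≤ 3576 is 48 (since 3432 ≤ 3576 < 3577), so the first above is n = 49, value 3577.

3577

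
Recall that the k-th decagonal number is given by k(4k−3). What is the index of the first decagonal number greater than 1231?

18

Solve n(4n−3) > 1231 for integer n.
The largest n with value ≤ 1231 is 17 (since 1105 ≤ 1231 < 1242), so the first above is n = 18, value 1242.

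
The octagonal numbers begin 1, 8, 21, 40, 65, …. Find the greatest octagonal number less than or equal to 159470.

158240

Solve n(3n−2) ≤ 159470 for integer n.
n = 230 gives 158240 ≤ 159470, while n = 231 gives 159621 > 159470; so the answer is 158240.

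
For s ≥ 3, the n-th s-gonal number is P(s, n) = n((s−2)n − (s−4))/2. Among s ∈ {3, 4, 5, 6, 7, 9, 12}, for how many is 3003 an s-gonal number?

2

s = 3: P(3, 77) = 3003. ✓
s = 4: P(4, 54) = 2916 and P(4, 55) = 3025; 3003 is not s-gonal.
s = 5: P(5, 44) = 2882 and P(5, 45) = 3015; 3003 is not s-gonal.
s = 6: P(6, 39) = 3003. ✓
s = 7: P(7, 34) = 2839 and P(7, 35) = 3010; 3003 is not s-gonal.
s = 9: P(9, 29) = 2871 and P(9, 30) = 3075; 3003 is not s-gonal.
s = 12: P(12, 24) = 2784 and P(12, 25) = 3025; 3003 is not s-gonal.
Hits: s ∈ {3, 6} → 2.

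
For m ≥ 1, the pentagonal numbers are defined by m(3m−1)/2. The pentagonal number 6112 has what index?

Set n(3n−1)/2 = 6112, giving 3n² − n − 12224 = 0.
The discriminant is 1 + 24·6112 = 146689, and √146689 = 383.
So n = (1 + 383) / 6 = 384/6 = 64.
Check: 64·(3·64 − 1)/2 = 6112. ✓

64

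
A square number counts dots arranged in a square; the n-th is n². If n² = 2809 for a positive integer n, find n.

53

We need n² = 2809, so n = √2809 = 53.
Check: 53² = 2809. ✓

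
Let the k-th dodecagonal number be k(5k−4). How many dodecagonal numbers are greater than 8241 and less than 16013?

The n-th dodecagonal number is n(5n−4).
Smallest index with value > 8241: n = 42 (giving 8652).
Largest index with value < 16013: n = 56 (giving 15456).
Indices 42 through 56: 15 terms.

15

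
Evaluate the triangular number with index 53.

The 53rd triangular number is n(n+1)/2 with n = 53.
53·54/2 = 2862/2 = 1431.

1431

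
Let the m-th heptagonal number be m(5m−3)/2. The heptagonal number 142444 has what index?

Set n(5n−3)/2 = 142444, giving 5n² − 3n − 284888 = 0.
The discriminant is 9 + 40·142444 = 5697769, and √5697769 = 2387.
So n = (3 + 2387) / 10 = 2390/10 = 239.
Check: 239·(5·239 − 3)/2 = 142444. ✓

239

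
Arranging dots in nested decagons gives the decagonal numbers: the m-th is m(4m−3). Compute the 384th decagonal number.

588672

384·(4·384 − 3) = 384·1533 = 588672.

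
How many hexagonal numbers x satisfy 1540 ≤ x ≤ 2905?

11

The n-th hexagonal number is n(2n−1).
Smallest index with value ≥ 1540: n = 28 (giving 1540).
Largest index with value ≤ 2905: n = 38 (giving 2850).
Indices 28 through 38: 11 terms.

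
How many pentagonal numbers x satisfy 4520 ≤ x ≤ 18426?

56

The n-th pentagonal number is n(3n−1)/2.
Smallest index with value ≥ 4520: n = 56 (giving 4676).
Largest index with value ≤ 18426: n = 111 (giving 18426).
Indices 56 through 111: 56 terms.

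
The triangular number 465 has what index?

Set n(n+1)/2 = 465, giving n² + n − 930 = 0.
So n = (-1 + 61) / 2 = 60/2 = 30.

30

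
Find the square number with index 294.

The 294th square number is n² with n = 294.
294² = 86436.

86436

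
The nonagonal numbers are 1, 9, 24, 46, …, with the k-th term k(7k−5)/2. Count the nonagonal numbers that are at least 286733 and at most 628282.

138

The n-th nonagonal number is n(7n−5)/2.
Smallest index with value ≥ 286733: n = 287 (giving 287574).
Largest index with value ≤ 628282: n = 424 (giving 628156).
Indices 287 through 424: 138 terms.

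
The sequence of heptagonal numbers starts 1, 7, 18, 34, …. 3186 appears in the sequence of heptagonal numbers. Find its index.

36

Set n(5n−3)/2 = 3186, giving 5n² − 3n − 6372 = 0.
The discriminant is 9 + 40·3186 = 127449, and √127449 = 357.
So n = (3 + 357) / 10 = 360/10 = 36.
Check: 36·(5·36 − 3)/2 = 3186. ✓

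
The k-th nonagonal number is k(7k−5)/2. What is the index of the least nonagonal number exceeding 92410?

163

Solve n(7n−5)/2 > 92410 for integer n.
The largest n with value ≤ 92410 is 162 (since 91449 ≤ 92410 < 92584), so the first above is n = 163, value 92584.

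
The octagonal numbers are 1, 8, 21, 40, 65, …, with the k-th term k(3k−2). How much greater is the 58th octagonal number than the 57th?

Consecutive octagonal numbers differ by 6n − 5: here 6·58 − 5 = 343.

343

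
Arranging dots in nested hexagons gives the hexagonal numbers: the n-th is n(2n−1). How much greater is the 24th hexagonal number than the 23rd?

93

Consecutive hexagonal numbers differ by 4n − 3: here 4·24 − 3 = 93.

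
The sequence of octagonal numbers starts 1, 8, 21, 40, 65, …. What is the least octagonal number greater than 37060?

Solve n(3n−2) > 37060 for integer n.
The largest n with value ≤ 37060 is 111 (since 36741 ≤ 37060 < 37408), so the first above is n = 112, value 37408.

37408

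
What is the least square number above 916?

961

Solve n² > 916 for integer n.
The largest n with value ≤ 916 is 30 (since 900 ≤ 916 < 961), so the first above is n = 31, value 961.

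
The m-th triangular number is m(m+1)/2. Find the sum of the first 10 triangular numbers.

Σ i(i+1)/2 = (Σi² + Σi) / 2 over i = 1..10.
Σi = 55 and Σi² = 385.
(1·385 + 1·55) / 2 = 440/2 = 220.

220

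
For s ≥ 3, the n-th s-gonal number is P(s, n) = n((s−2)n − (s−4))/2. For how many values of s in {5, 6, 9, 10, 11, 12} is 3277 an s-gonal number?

s = 5: P(5, 46) = 3151 and P(5, 47) = 3290; 3277 is not s-gonal.
s = 6: P(6, 40) = 3160 and P(6, 41) = 3321; 3277 is not s-gonal.
s = 9: P(9, 30) = 3075 and P(9, 31) = 3286; 3277 is not s-gonal.
s = 10: P(10, 29) = 3277. ✓
s = 11: P(11, 27) = 3186 and P(11, 28) = 3430; 3277 is not s-gonal.
s = 12: P(12, 26) = 3276 and P(12, 27) = 3537; 3277 is not s-gonal.
Hits: s ∈ {10} → 1.

1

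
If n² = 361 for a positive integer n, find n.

19

We need n² = 361, so n = √361 = 19.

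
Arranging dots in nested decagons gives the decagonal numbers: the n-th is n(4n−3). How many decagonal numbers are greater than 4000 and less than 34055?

60

The n-th decagonal number is n(4n−3).
Smallest index with value > 4000: n = 33 (giving 4257).
Largest index with value < 34055: n = 92 (giving 33580).
Indices 33 through 92: 60 terms.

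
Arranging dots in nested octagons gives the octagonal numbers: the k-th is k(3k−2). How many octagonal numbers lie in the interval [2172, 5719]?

16

The n-th octagonal number is n(3n−2).
Smallest index with value ≥ 2172: n = 28 (giving 2296).
Largest index with value ≤ 5719: n = 43 (giving 5461).
Indices 28 through 43: 16 terms.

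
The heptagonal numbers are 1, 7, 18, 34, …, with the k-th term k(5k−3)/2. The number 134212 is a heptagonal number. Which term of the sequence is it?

Set n(5n−3)/2 = 134212, giving 5n² − 3n − 268424 = 0.
The discriminant is 9 + 40·134212 = 5368489, and √5368489 = 2317.
So n = (3 + 2317) / 10 = 2320/10 = 232.

232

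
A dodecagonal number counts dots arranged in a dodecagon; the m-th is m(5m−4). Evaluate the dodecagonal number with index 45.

The 45th dodecagonal number is n(5n−4) with n = 45.
45·(5·45 − 4) = 45·221 = 9945.

9945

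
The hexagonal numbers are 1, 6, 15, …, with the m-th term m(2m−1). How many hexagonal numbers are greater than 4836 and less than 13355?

The n-th hexagonal number is n(2n−1).
Smallest index with value > 4836: n = 50 (giving 4950).
Largest index with value < 13355: n = 81 (giving 13041).
Indices 50 through 81: 32 terms.

32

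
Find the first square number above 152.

Solve n² > 152 for integer n.
The largest n with value ≤ 152 is 12 (since 144 ≤ 152 < 169), so the first above is n = 13, value 169.

169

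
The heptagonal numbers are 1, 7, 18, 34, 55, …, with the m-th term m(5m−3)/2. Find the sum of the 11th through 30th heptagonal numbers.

22060

Σ i(5i−3)/2 = (5Σi² − 3Σi) / 2 over i = 11..30.
Σi = 465 − 55 = 410 and Σi² = 9455 − 385 = 9070.
(5·9070 − 3·410) / 2 = 44120/2 = 22060.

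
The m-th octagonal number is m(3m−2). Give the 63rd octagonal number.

The 63rd octagonal number is n(3n−2) with n = 63.
63·(3·63 − 2) = 63·187 = 11781.

11781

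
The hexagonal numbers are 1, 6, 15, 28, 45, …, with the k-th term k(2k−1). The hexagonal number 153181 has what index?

Set n(2n−1) = 153181, giving 2n² − n − 153181 = 0.
The discriminant is 1 + 8·153181 = 1225449, and √1225449 = 1107.
So n = (1 + 1107) / 4 = 1108/4 = 277.

277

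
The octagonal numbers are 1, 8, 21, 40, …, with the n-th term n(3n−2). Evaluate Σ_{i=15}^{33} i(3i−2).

33630

Σ i(3i−2) = 3Σi² − 2Σi over i = 15..33.
Σi = 561 − 105 = 456 and Σi² = 12529 − 1015 = 11514.
3·11514 − 2·456 = 33630.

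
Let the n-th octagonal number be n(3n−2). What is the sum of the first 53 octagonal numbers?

Σ i(3i−2) = 3Σi² − 2Σi over i = 1..53.
Σi = 1431 and Σi² = 51039.
3·51039 − 2·1431 = 150255.

150255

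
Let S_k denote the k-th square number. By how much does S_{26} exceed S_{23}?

147

26² = 676 and 23² = 529.
Difference: 676 − 529 = 147.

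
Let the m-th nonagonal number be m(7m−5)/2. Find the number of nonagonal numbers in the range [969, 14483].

48

The n-th nonagonal number is n(7n−5)/2.
Smallest index with value ≥ 969: n = 17 (giving 969).
Largest index with value ≤ 14483: n = 64 (giving 14176).
Indices 17 through 64: 48 terms.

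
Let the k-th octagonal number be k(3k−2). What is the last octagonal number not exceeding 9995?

9976

Solve n(3n−2) ≤ 9995 for integer n.
n = 58 gives 9976 ≤ 9995, while n = 59 gives 10325 > 9995; so the answer is 9976.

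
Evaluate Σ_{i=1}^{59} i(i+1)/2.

35990

Σ i(i+1)/2 = (Σi² + Σi) / 2 over i = 1..59.
Σi = 1770 and Σi² = 70210.
(1·70210 + 1·1770) / 2 = 71980/2 = 35990.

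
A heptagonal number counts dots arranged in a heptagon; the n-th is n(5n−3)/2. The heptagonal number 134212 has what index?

Set n(5n−3)/2 = 134212, giving 5n² − 3n − 268424 = 0.
The discriminant is 9 + 40·134212 = 5368489, and √5368489 = 2317.
So n = (3 + 2317) / 10 = 2320/10 = 232.
Check: 232·(5·232 − 3)/2 = 134212. ✓

232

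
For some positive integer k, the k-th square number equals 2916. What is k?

54

We need n² = 2916, so n = √2916 = 54.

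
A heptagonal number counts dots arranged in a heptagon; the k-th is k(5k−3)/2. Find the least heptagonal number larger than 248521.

249166

Solve n(5n−3)/2 > 248521 for integer n.
The largest n with value ≤ 248521 is 315 (since 247590 ≤ 248521 < 249166), so the first above is n = 316, value 249166.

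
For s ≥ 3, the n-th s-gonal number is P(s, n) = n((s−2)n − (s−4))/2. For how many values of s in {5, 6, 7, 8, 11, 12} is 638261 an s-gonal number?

s = 5: P(5, 652) = 637330 and P(5, 653) = 639287; 638261 is not s-gonal.
s = 6: P(6, 565) = 637885 and P(6, 566) = 640146; 638261 is not s-gonal.
s = 7: P(7, 505) = 636805 and P(7, 506) = 639331; 638261 is not s-gonal.
s = 8: P(8, 461) = 636641 and P(8, 462) = 639408; 638261 is not s-gonal.
s = 11: P(11, 377) = 638261. ✓
s = 12: P(12, 357) = 635817 and P(12, 358) = 639388; 638261 is not s-gonal.
Hits: s ∈ {11} → 1.

1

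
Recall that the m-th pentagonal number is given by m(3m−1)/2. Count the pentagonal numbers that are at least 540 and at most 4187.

The n-th pentagonal number is n(3n−1)/2.
Smallest index with value ≥ 540: n = 20 (giving 590).
Largest index with value ≤ 4187: n = 53 (giving 4187).
Indices 20 through 53: 34 terms.

34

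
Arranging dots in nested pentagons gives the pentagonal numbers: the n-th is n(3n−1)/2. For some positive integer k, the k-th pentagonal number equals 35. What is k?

5

Set n(3n−1)/2 = 35, giving 3n² − n − 70 = 0.
The discriminant is 1 + 24·35 = 841, and √841 = 29.
So n = (1 + 29) / 6 = 30/6 = 5.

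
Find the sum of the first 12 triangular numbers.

364

Σ i(i+1)/2 = (Σi² + Σi) / 2 over i = 1..12.
Σi = 78 and Σi² = 650.
(1·650 + 1·78) / 2 = 728/2 = 364.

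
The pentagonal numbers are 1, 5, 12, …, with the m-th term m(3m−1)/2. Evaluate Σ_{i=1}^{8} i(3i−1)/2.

Σ i(3i−1)/2 = (3Σi² − Σi) / 2 over i = 1..8.
Σi = 36 and Σi² = 204.
(3·204 − 1·36) / 2 = 576/2 = 288.

288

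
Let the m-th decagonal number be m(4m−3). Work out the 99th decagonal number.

The 99th decagonal number is n(4n−3) with n = 99.
99·(4·99 − 3) = 99·393 = 38907.

38907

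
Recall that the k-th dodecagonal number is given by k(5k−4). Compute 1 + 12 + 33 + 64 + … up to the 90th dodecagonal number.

Σ i(5i−4) = 5Σi² − 4Σi over i = 1..90.
Σi = 4095 and Σi² = 247065.
5·247065 − 4·4095 = 1218945.

1218945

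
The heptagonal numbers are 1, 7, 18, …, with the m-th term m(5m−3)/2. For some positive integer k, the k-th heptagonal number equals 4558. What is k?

43

Set n(5n−3)/2 = 4558, giving 5n² − 3n − 9116 = 0.
The discriminant is 9 + 40·4558 = 182329, and √182329 = 427.
So n = (3 + 427) / 10 = 430/10 = 43.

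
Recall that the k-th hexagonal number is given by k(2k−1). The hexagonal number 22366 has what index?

106

Set n(2n−1) = 22366, giving 2n² − n − 22366 = 0.
The discriminant is 1 + 8·22366 = 178929, and √178929 = 423.
So n = (1 + 423) / 4 = 424/4 = 106.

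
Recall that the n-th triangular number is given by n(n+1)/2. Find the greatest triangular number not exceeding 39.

Solve n(n+1)/2 ≤ 39 for integer n.
n = 8 gives 36 ≤ 39, while n = 9 gives 45 > 39; so the answer is 36.

36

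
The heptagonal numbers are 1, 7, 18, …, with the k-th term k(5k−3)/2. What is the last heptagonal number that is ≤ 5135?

4995

Solve n(5n−3)/2 ≤ 5135 for integer n.
n = 45 gives 4995 ≤ 5135, while n = 46 gives 5221 > 5135; so the answer is 4995.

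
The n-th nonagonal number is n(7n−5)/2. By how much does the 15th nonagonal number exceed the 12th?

15·(7·15 − 5)/2 = 750 and 12·(7·12 − 5)/2 = 474.
Difference: 750 − 474 = 276.

276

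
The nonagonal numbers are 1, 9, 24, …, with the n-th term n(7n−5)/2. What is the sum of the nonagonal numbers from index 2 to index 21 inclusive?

Σ i(7i−5)/2 = (7Σi² − 5Σi) / 2 over i = 2..21.
Σi = 231 − 1 = 230 and Σi² = 3311 − 1 = 3310.
(7·3310 − 5·230) / 2 = 22020/2 = 11010.

11010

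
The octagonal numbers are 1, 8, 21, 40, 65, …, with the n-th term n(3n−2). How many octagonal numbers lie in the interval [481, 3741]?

23

The n-th octagonal number is n(3n−2).
Smallest index with value ≥ 481: n = 13 (giving 481).
Largest index with value ≤ 3741: n = 35 (giving 3605).
Indices 13 through 35: 23 terms.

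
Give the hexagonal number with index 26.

The 26th hexagonal number is n(2n−1) with n = 26.
26·(2·26 − 1) = 26·51 = 1326.

1326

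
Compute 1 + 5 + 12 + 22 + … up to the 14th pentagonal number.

Σ i(3i−1)/2 = (3Σi² − Σi) / 2 over i = 1..14.
Σi = 105 and Σi² = 1015.
(3·1015 − 1·105) / 2 = 2940/2 = 1470.

1470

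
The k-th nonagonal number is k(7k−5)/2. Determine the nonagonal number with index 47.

7614

47·(7·47 − 5)/2 = 47·324/2 = 47·162 = 7614.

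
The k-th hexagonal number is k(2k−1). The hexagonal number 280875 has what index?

375

Set n(2n−1) = 280875, giving 2n² − n − 280875 = 0.
The discriminant is 1 + 8·280875 = 2247001, and √2247001 = 1499.
So n = (1 + 1499) / 4 = 1500/4 = 375.
Check: 375·(2·375 − 1) = 280875. ✓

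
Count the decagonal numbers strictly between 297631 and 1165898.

267

The n-th decagonal number is n(4n−3).
Smallest index with value > 297631: n = 274 (giving 299482).
Largest index with value < 1165898: n = 540 (giving 1164780).
Indices 274 through 540: 267 terms.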